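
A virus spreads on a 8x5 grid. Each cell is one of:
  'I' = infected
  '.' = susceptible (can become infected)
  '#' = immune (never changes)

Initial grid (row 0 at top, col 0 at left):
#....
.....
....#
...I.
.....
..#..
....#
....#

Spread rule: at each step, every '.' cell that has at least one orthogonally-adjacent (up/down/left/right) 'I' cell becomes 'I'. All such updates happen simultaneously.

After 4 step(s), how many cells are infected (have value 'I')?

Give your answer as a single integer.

Answer: 27

Derivation:
Step 0 (initial): 1 infected
Step 1: +4 new -> 5 infected
Step 2: +6 new -> 11 infected
Step 3: +8 new -> 19 infected
Step 4: +8 new -> 27 infected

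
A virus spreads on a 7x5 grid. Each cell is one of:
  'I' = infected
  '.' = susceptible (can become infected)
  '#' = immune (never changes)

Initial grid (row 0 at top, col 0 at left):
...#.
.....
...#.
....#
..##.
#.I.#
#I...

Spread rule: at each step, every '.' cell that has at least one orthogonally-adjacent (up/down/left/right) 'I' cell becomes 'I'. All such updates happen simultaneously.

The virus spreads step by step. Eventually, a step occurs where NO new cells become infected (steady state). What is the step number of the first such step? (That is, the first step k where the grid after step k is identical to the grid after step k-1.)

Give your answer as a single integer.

Answer: 10

Derivation:
Step 0 (initial): 2 infected
Step 1: +3 new -> 5 infected
Step 2: +2 new -> 7 infected
Step 3: +3 new -> 10 infected
Step 4: +3 new -> 13 infected
Step 5: +4 new -> 17 infected
Step 6: +3 new -> 20 infected
Step 7: +3 new -> 23 infected
Step 8: +1 new -> 24 infected
Step 9: +2 new -> 26 infected
Step 10: +0 new -> 26 infected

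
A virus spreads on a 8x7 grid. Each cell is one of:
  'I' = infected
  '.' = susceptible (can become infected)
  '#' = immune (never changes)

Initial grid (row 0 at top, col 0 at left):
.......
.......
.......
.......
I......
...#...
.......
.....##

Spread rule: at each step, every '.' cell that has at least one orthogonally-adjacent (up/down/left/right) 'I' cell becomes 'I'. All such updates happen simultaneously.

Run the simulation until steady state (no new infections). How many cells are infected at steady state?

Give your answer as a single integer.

Step 0 (initial): 1 infected
Step 1: +3 new -> 4 infected
Step 2: +5 new -> 9 infected
Step 3: +7 new -> 16 infected
Step 4: +7 new -> 23 infected
Step 5: +8 new -> 31 infected
Step 6: +8 new -> 39 infected
Step 7: +7 new -> 46 infected
Step 8: +4 new -> 50 infected
Step 9: +2 new -> 52 infected
Step 10: +1 new -> 53 infected
Step 11: +0 new -> 53 infected

Answer: 53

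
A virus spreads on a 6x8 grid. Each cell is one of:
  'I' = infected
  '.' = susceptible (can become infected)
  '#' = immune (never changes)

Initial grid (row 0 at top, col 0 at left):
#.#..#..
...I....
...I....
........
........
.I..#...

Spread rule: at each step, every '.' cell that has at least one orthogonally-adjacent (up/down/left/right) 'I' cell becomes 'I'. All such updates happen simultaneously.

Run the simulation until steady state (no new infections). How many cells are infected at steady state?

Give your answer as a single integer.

Step 0 (initial): 3 infected
Step 1: +9 new -> 12 infected
Step 2: +12 new -> 24 infected
Step 3: +8 new -> 32 infected
Step 4: +5 new -> 37 infected
Step 5: +4 new -> 41 infected
Step 6: +2 new -> 43 infected
Step 7: +1 new -> 44 infected
Step 8: +0 new -> 44 infected

Answer: 44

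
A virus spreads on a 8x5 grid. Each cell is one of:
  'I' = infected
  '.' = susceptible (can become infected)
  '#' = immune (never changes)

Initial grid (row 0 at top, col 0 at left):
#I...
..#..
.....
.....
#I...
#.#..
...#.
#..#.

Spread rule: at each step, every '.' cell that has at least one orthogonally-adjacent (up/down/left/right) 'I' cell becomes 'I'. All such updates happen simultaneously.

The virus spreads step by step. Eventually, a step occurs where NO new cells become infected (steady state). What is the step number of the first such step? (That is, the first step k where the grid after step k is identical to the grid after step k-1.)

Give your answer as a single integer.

Answer: 7

Derivation:
Step 0 (initial): 2 infected
Step 1: +5 new -> 7 infected
Step 2: +7 new -> 14 infected
Step 3: +10 new -> 24 infected
Step 4: +5 new -> 29 infected
Step 5: +2 new -> 31 infected
Step 6: +1 new -> 32 infected
Step 7: +0 new -> 32 infected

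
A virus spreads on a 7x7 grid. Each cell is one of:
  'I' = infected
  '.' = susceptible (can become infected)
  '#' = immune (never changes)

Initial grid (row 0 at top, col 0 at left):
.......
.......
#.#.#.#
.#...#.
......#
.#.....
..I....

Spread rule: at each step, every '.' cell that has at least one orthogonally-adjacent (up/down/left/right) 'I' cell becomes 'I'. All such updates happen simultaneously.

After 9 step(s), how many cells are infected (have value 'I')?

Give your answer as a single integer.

Step 0 (initial): 1 infected
Step 1: +3 new -> 4 infected
Step 2: +4 new -> 8 infected
Step 3: +6 new -> 14 infected
Step 4: +5 new -> 19 infected
Step 5: +5 new -> 24 infected
Step 6: +1 new -> 25 infected
Step 7: +3 new -> 28 infected
Step 8: +4 new -> 32 infected
Step 9: +6 new -> 38 infected

Answer: 38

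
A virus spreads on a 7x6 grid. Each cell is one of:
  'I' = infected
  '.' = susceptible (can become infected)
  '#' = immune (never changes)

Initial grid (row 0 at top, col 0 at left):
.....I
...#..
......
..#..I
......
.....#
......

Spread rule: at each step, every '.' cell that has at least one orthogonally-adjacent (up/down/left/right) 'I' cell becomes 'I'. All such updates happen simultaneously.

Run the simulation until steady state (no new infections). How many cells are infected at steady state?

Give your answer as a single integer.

Step 0 (initial): 2 infected
Step 1: +5 new -> 7 infected
Step 2: +5 new -> 12 infected
Step 3: +4 new -> 16 infected
Step 4: +6 new -> 22 infected
Step 5: +7 new -> 29 infected
Step 6: +6 new -> 35 infected
Step 7: +3 new -> 38 infected
Step 8: +1 new -> 39 infected
Step 9: +0 new -> 39 infected

Answer: 39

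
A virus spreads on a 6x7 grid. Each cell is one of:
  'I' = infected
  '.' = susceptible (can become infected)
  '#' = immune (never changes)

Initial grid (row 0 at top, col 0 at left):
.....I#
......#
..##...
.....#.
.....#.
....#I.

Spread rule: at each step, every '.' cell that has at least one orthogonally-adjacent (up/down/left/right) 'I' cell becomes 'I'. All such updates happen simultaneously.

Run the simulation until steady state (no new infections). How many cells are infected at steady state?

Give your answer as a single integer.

Answer: 35

Derivation:
Step 0 (initial): 2 infected
Step 1: +3 new -> 5 infected
Step 2: +4 new -> 9 infected
Step 3: +5 new -> 14 infected
Step 4: +3 new -> 17 infected
Step 5: +4 new -> 21 infected
Step 6: +4 new -> 25 infected
Step 7: +4 new -> 29 infected
Step 8: +3 new -> 32 infected
Step 9: +2 new -> 34 infected
Step 10: +1 new -> 35 infected
Step 11: +0 new -> 35 infected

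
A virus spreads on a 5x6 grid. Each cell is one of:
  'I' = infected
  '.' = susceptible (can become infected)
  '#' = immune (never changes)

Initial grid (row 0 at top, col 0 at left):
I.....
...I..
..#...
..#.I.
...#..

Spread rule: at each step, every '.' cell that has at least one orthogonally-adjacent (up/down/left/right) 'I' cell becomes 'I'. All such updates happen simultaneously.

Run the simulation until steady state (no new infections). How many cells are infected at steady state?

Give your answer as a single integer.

Step 0 (initial): 3 infected
Step 1: +10 new -> 13 infected
Step 2: +7 new -> 20 infected
Step 3: +3 new -> 23 infected
Step 4: +2 new -> 25 infected
Step 5: +1 new -> 26 infected
Step 6: +1 new -> 27 infected
Step 7: +0 new -> 27 infected

Answer: 27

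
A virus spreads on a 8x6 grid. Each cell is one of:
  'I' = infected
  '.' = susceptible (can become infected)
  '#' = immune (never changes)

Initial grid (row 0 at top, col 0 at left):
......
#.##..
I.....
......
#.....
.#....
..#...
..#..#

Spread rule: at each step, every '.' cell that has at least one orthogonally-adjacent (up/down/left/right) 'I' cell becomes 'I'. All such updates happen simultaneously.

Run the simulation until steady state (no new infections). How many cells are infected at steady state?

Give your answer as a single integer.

Answer: 35

Derivation:
Step 0 (initial): 1 infected
Step 1: +2 new -> 3 infected
Step 2: +3 new -> 6 infected
Step 3: +4 new -> 10 infected
Step 4: +5 new -> 15 infected
Step 5: +6 new -> 21 infected
Step 6: +5 new -> 26 infected
Step 7: +4 new -> 30 infected
Step 8: +3 new -> 33 infected
Step 9: +2 new -> 35 infected
Step 10: +0 new -> 35 infected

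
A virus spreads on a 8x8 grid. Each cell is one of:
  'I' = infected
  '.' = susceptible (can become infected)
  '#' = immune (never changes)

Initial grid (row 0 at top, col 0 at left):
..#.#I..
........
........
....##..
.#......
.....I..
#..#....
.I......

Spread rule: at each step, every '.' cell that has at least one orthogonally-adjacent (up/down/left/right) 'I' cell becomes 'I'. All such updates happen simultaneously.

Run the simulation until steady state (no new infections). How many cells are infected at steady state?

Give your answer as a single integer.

Step 0 (initial): 3 infected
Step 1: +9 new -> 12 infected
Step 2: +14 new -> 26 infected
Step 3: +12 new -> 38 infected
Step 4: +9 new -> 47 infected
Step 5: +4 new -> 51 infected
Step 6: +5 new -> 56 infected
Step 7: +1 new -> 57 infected
Step 8: +0 new -> 57 infected

Answer: 57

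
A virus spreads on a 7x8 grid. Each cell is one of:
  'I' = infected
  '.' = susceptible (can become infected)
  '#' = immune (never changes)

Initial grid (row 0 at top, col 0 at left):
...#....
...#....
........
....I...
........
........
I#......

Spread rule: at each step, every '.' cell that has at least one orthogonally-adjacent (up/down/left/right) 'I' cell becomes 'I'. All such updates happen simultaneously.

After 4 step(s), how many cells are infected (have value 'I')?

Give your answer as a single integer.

Step 0 (initial): 2 infected
Step 1: +5 new -> 7 infected
Step 2: +10 new -> 17 infected
Step 3: +14 new -> 31 infected
Step 4: +11 new -> 42 infected

Answer: 42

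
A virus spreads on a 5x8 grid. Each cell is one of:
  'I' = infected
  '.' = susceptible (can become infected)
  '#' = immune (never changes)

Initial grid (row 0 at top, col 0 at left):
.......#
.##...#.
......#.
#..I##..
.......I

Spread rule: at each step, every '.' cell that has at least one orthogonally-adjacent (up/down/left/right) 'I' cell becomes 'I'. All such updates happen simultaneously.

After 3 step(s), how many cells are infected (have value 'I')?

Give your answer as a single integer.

Answer: 22

Derivation:
Step 0 (initial): 2 infected
Step 1: +5 new -> 7 infected
Step 2: +9 new -> 16 infected
Step 3: +6 new -> 22 infected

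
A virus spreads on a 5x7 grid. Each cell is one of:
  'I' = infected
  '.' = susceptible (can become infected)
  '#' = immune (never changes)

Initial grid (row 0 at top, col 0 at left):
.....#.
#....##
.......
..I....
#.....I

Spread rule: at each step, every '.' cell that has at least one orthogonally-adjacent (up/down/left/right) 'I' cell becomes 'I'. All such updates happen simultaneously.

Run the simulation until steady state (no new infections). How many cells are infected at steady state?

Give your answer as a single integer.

Step 0 (initial): 2 infected
Step 1: +6 new -> 8 infected
Step 2: +10 new -> 18 infected
Step 3: +6 new -> 24 infected
Step 4: +3 new -> 27 infected
Step 5: +2 new -> 29 infected
Step 6: +0 new -> 29 infected

Answer: 29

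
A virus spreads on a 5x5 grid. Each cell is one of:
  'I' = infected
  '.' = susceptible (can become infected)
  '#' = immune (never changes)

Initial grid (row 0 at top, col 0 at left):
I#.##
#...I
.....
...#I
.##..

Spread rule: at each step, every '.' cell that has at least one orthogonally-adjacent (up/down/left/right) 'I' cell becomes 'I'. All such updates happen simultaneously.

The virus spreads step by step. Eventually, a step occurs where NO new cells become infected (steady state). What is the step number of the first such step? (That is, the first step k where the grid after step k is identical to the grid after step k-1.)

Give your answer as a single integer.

Step 0 (initial): 3 infected
Step 1: +3 new -> 6 infected
Step 2: +3 new -> 9 infected
Step 3: +3 new -> 12 infected
Step 4: +2 new -> 14 infected
Step 5: +2 new -> 16 infected
Step 6: +1 new -> 17 infected
Step 7: +1 new -> 18 infected
Step 8: +0 new -> 18 infected

Answer: 8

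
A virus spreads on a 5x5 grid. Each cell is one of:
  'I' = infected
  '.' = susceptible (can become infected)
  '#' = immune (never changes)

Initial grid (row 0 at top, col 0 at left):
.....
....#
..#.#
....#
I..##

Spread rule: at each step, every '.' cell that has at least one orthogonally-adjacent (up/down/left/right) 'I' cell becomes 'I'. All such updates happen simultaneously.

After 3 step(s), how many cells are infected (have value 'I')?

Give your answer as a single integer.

Step 0 (initial): 1 infected
Step 1: +2 new -> 3 infected
Step 2: +3 new -> 6 infected
Step 3: +3 new -> 9 infected

Answer: 9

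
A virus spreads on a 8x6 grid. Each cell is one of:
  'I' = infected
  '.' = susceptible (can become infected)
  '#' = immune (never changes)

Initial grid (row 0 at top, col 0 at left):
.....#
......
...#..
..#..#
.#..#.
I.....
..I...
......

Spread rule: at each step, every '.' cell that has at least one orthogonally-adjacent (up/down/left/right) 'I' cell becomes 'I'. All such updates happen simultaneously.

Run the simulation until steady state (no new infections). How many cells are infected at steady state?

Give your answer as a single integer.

Step 0 (initial): 2 infected
Step 1: +7 new -> 9 infected
Step 2: +7 new -> 16 infected
Step 3: +6 new -> 22 infected
Step 4: +5 new -> 27 infected
Step 5: +5 new -> 32 infected
Step 6: +3 new -> 35 infected
Step 7: +4 new -> 39 infected
Step 8: +3 new -> 42 infected
Step 9: +0 new -> 42 infected

Answer: 42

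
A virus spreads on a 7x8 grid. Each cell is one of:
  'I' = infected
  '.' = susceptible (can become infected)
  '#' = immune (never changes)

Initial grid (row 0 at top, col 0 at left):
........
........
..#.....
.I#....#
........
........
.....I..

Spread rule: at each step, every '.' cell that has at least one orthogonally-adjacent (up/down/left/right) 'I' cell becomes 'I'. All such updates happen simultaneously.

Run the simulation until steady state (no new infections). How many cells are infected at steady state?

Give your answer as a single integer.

Step 0 (initial): 2 infected
Step 1: +6 new -> 8 infected
Step 2: +10 new -> 18 infected
Step 3: +13 new -> 31 infected
Step 4: +9 new -> 40 infected
Step 5: +6 new -> 46 infected
Step 6: +4 new -> 50 infected
Step 7: +2 new -> 52 infected
Step 8: +1 new -> 53 infected
Step 9: +0 new -> 53 infected

Answer: 53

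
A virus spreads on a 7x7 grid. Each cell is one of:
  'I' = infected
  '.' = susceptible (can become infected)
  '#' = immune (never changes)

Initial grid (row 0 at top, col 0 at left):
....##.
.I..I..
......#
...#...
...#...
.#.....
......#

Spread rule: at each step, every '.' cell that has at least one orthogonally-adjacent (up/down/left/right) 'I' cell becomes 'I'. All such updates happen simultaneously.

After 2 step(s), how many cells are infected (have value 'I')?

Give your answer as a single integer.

Step 0 (initial): 2 infected
Step 1: +7 new -> 9 infected
Step 2: +10 new -> 19 infected

Answer: 19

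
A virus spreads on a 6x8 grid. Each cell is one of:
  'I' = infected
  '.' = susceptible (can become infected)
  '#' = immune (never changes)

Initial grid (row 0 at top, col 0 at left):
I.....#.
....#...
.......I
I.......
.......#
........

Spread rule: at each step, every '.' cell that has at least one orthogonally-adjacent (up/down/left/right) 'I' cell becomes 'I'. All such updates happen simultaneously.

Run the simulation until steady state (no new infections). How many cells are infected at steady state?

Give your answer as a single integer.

Answer: 45

Derivation:
Step 0 (initial): 3 infected
Step 1: +8 new -> 11 infected
Step 2: +10 new -> 21 infected
Step 3: +10 new -> 31 infected
Step 4: +9 new -> 40 infected
Step 5: +4 new -> 44 infected
Step 6: +1 new -> 45 infected
Step 7: +0 new -> 45 infected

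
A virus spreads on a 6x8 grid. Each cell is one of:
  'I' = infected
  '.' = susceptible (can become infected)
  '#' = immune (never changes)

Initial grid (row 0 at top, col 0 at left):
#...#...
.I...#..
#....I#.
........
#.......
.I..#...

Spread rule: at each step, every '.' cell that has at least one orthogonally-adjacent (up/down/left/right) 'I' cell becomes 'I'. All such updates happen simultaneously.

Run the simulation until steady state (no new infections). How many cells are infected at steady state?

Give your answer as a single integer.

Answer: 41

Derivation:
Step 0 (initial): 3 infected
Step 1: +9 new -> 12 infected
Step 2: +11 new -> 23 infected
Step 3: +9 new -> 32 infected
Step 4: +3 new -> 35 infected
Step 5: +2 new -> 37 infected
Step 6: +2 new -> 39 infected
Step 7: +1 new -> 40 infected
Step 8: +1 new -> 41 infected
Step 9: +0 new -> 41 infected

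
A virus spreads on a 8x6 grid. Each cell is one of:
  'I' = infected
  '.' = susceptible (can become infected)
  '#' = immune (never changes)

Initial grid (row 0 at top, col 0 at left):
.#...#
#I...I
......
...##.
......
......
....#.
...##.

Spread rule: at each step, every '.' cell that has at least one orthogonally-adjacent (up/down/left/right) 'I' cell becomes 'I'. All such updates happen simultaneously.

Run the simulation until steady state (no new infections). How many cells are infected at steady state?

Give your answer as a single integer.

Step 0 (initial): 2 infected
Step 1: +4 new -> 6 infected
Step 2: +8 new -> 14 infected
Step 3: +6 new -> 20 infected
Step 4: +5 new -> 25 infected
Step 5: +6 new -> 31 infected
Step 6: +5 new -> 36 infected
Step 7: +3 new -> 39 infected
Step 8: +0 new -> 39 infected

Answer: 39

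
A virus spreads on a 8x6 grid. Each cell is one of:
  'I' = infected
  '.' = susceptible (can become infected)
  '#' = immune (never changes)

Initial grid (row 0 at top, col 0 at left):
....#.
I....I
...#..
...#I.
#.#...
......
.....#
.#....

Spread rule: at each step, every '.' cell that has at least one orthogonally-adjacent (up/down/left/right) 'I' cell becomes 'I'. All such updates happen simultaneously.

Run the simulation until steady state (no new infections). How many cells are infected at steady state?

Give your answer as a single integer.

Answer: 41

Derivation:
Step 0 (initial): 3 infected
Step 1: +9 new -> 12 infected
Step 2: +8 new -> 20 infected
Step 3: +7 new -> 27 infected
Step 4: +5 new -> 32 infected
Step 5: +4 new -> 36 infected
Step 6: +3 new -> 39 infected
Step 7: +1 new -> 40 infected
Step 8: +1 new -> 41 infected
Step 9: +0 new -> 41 infected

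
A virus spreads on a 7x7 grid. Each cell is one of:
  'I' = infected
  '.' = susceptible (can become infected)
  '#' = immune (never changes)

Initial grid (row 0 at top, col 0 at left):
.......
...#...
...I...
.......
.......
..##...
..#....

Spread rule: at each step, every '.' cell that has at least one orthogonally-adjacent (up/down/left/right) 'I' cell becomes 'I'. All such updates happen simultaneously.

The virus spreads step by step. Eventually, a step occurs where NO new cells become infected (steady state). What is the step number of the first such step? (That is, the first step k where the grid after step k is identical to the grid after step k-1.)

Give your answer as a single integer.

Answer: 8

Derivation:
Step 0 (initial): 1 infected
Step 1: +3 new -> 4 infected
Step 2: +7 new -> 11 infected
Step 3: +10 new -> 21 infected
Step 4: +10 new -> 31 infected
Step 5: +7 new -> 38 infected
Step 6: +5 new -> 43 infected
Step 7: +2 new -> 45 infected
Step 8: +0 new -> 45 infected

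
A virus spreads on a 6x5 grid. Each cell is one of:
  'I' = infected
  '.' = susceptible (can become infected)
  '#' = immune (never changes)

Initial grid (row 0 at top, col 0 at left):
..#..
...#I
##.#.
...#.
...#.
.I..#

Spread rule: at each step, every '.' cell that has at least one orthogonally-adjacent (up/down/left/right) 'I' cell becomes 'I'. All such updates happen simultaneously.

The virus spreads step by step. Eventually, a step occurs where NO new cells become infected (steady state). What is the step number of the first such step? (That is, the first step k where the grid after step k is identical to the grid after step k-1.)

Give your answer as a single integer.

Step 0 (initial): 2 infected
Step 1: +5 new -> 7 infected
Step 2: +6 new -> 13 infected
Step 3: +3 new -> 16 infected
Step 4: +1 new -> 17 infected
Step 5: +1 new -> 18 infected
Step 6: +1 new -> 19 infected
Step 7: +2 new -> 21 infected
Step 8: +1 new -> 22 infected
Step 9: +0 new -> 22 infected

Answer: 9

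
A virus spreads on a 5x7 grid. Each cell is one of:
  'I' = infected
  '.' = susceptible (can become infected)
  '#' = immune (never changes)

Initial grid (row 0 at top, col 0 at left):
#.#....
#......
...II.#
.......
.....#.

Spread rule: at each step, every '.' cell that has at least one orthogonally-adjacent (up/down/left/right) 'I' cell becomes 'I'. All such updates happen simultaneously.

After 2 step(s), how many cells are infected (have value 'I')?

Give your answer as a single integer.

Answer: 17

Derivation:
Step 0 (initial): 2 infected
Step 1: +6 new -> 8 infected
Step 2: +9 new -> 17 infected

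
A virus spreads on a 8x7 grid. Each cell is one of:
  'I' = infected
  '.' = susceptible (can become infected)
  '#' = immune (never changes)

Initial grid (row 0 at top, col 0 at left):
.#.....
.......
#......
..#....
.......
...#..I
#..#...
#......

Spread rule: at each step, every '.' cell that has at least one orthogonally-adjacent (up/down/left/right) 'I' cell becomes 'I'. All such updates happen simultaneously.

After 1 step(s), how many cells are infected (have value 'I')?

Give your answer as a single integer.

Answer: 4

Derivation:
Step 0 (initial): 1 infected
Step 1: +3 new -> 4 infected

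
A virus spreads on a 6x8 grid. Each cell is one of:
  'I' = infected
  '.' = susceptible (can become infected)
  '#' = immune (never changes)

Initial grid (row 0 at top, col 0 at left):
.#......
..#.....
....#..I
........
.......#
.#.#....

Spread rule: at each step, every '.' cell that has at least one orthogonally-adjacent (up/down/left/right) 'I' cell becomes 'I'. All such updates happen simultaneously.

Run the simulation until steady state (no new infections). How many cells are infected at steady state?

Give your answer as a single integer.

Answer: 42

Derivation:
Step 0 (initial): 1 infected
Step 1: +3 new -> 4 infected
Step 2: +4 new -> 8 infected
Step 3: +4 new -> 12 infected
Step 4: +5 new -> 17 infected
Step 5: +6 new -> 23 infected
Step 6: +5 new -> 28 infected
Step 7: +4 new -> 32 infected
Step 8: +4 new -> 36 infected
Step 9: +3 new -> 39 infected
Step 10: +2 new -> 41 infected
Step 11: +1 new -> 42 infected
Step 12: +0 new -> 42 infected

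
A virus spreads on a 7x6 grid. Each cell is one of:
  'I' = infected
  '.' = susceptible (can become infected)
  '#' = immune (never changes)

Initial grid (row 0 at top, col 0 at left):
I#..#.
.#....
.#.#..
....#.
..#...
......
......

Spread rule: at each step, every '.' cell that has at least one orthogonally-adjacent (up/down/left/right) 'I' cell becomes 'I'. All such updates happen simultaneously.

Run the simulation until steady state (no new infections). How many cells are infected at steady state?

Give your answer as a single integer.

Step 0 (initial): 1 infected
Step 1: +1 new -> 2 infected
Step 2: +1 new -> 3 infected
Step 3: +1 new -> 4 infected
Step 4: +2 new -> 6 infected
Step 5: +3 new -> 9 infected
Step 6: +4 new -> 13 infected
Step 7: +4 new -> 17 infected
Step 8: +5 new -> 22 infected
Step 9: +5 new -> 27 infected
Step 10: +5 new -> 32 infected
Step 11: +3 new -> 35 infected
Step 12: +0 new -> 35 infected

Answer: 35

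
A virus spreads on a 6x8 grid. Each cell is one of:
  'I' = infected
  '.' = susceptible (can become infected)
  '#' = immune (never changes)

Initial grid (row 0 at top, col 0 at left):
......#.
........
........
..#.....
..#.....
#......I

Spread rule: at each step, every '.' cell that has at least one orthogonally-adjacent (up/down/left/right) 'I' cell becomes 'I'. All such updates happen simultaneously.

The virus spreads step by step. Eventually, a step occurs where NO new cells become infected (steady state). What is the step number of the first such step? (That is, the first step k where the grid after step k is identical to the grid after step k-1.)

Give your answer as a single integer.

Step 0 (initial): 1 infected
Step 1: +2 new -> 3 infected
Step 2: +3 new -> 6 infected
Step 3: +4 new -> 10 infected
Step 4: +5 new -> 15 infected
Step 5: +6 new -> 21 infected
Step 6: +4 new -> 25 infected
Step 7: +4 new -> 29 infected
Step 8: +5 new -> 34 infected
Step 9: +4 new -> 38 infected
Step 10: +3 new -> 41 infected
Step 11: +2 new -> 43 infected
Step 12: +1 new -> 44 infected
Step 13: +0 new -> 44 infected

Answer: 13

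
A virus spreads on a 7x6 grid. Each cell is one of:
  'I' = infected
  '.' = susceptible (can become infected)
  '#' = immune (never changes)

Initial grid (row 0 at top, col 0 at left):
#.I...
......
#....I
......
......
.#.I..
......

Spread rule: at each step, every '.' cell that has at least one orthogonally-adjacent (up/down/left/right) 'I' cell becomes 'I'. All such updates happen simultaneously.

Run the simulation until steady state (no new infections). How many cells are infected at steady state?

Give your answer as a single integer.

Step 0 (initial): 3 infected
Step 1: +10 new -> 13 infected
Step 2: +15 new -> 28 infected
Step 3: +6 new -> 34 infected
Step 4: +3 new -> 37 infected
Step 5: +2 new -> 39 infected
Step 6: +0 new -> 39 infected

Answer: 39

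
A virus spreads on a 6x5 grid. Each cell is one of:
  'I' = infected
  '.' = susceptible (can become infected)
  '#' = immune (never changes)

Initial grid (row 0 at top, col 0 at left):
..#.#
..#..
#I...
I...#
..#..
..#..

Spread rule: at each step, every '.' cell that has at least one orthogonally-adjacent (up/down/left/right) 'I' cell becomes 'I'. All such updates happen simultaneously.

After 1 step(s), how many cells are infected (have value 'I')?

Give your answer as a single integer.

Step 0 (initial): 2 infected
Step 1: +4 new -> 6 infected

Answer: 6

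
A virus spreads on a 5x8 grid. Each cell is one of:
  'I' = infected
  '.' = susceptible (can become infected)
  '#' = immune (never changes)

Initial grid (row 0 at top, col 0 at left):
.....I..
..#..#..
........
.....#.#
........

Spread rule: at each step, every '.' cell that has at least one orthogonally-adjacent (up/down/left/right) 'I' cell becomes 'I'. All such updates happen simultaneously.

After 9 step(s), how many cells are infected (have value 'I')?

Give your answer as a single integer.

Step 0 (initial): 1 infected
Step 1: +2 new -> 3 infected
Step 2: +4 new -> 7 infected
Step 3: +5 new -> 12 infected
Step 4: +6 new -> 18 infected
Step 5: +6 new -> 24 infected
Step 6: +6 new -> 30 infected
Step 7: +3 new -> 33 infected
Step 8: +2 new -> 35 infected
Step 9: +1 new -> 36 infected

Answer: 36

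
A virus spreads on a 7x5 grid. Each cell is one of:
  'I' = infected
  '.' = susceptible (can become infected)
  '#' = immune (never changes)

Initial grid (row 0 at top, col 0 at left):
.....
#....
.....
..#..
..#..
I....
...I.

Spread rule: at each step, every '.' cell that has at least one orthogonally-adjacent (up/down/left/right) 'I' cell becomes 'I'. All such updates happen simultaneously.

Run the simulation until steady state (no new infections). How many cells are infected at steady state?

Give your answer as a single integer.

Answer: 32

Derivation:
Step 0 (initial): 2 infected
Step 1: +6 new -> 8 infected
Step 2: +6 new -> 14 infected
Step 3: +4 new -> 18 infected
Step 4: +3 new -> 21 infected
Step 5: +4 new -> 25 infected
Step 6: +4 new -> 29 infected
Step 7: +3 new -> 32 infected
Step 8: +0 new -> 32 infected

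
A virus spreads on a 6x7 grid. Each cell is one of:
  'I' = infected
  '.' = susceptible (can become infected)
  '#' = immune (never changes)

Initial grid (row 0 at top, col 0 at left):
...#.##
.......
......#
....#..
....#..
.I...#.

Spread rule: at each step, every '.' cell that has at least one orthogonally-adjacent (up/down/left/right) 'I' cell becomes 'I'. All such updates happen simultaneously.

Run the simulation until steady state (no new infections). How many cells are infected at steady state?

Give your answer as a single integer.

Answer: 35

Derivation:
Step 0 (initial): 1 infected
Step 1: +3 new -> 4 infected
Step 2: +4 new -> 8 infected
Step 3: +5 new -> 13 infected
Step 4: +4 new -> 17 infected
Step 5: +4 new -> 21 infected
Step 6: +4 new -> 25 infected
Step 7: +2 new -> 27 infected
Step 8: +3 new -> 30 infected
Step 9: +3 new -> 33 infected
Step 10: +1 new -> 34 infected
Step 11: +1 new -> 35 infected
Step 12: +0 new -> 35 infected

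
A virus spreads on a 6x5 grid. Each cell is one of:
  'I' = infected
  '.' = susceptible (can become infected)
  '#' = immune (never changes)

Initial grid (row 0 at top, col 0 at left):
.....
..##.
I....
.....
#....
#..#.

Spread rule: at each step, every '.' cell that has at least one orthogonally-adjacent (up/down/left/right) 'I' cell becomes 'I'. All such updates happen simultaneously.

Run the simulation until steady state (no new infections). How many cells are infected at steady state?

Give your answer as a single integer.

Step 0 (initial): 1 infected
Step 1: +3 new -> 4 infected
Step 2: +4 new -> 8 infected
Step 3: +4 new -> 12 infected
Step 4: +5 new -> 17 infected
Step 5: +5 new -> 22 infected
Step 6: +2 new -> 24 infected
Step 7: +1 new -> 25 infected
Step 8: +0 new -> 25 infected

Answer: 25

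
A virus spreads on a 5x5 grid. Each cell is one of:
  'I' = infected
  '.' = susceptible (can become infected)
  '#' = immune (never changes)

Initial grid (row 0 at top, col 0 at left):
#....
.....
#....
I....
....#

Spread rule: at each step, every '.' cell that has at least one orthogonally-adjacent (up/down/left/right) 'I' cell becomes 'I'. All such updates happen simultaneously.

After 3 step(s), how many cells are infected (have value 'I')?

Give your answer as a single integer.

Step 0 (initial): 1 infected
Step 1: +2 new -> 3 infected
Step 2: +3 new -> 6 infected
Step 3: +4 new -> 10 infected

Answer: 10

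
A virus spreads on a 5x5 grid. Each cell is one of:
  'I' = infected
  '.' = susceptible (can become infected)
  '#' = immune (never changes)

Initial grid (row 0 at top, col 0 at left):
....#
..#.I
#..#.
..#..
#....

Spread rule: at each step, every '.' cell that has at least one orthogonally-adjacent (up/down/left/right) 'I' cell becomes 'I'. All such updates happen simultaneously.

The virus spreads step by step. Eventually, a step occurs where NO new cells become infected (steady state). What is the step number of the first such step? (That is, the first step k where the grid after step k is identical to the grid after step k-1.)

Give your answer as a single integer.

Step 0 (initial): 1 infected
Step 1: +2 new -> 3 infected
Step 2: +2 new -> 5 infected
Step 3: +3 new -> 8 infected
Step 4: +2 new -> 10 infected
Step 5: +3 new -> 13 infected
Step 6: +3 new -> 16 infected
Step 7: +2 new -> 18 infected
Step 8: +1 new -> 19 infected
Step 9: +0 new -> 19 infected

Answer: 9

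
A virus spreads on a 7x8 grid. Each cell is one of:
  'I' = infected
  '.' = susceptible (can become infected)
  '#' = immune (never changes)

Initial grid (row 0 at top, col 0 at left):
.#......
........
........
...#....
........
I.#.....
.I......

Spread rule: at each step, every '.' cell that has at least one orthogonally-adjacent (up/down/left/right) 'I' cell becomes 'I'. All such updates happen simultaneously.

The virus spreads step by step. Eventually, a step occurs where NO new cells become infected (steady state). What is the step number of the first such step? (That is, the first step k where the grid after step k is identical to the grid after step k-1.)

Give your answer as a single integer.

Answer: 13

Derivation:
Step 0 (initial): 2 infected
Step 1: +4 new -> 6 infected
Step 2: +3 new -> 9 infected
Step 3: +5 new -> 14 infected
Step 4: +6 new -> 20 infected
Step 5: +6 new -> 26 infected
Step 6: +6 new -> 32 infected
Step 7: +6 new -> 38 infected
Step 8: +5 new -> 43 infected
Step 9: +4 new -> 47 infected
Step 10: +3 new -> 50 infected
Step 11: +2 new -> 52 infected
Step 12: +1 new -> 53 infected
Step 13: +0 new -> 53 infected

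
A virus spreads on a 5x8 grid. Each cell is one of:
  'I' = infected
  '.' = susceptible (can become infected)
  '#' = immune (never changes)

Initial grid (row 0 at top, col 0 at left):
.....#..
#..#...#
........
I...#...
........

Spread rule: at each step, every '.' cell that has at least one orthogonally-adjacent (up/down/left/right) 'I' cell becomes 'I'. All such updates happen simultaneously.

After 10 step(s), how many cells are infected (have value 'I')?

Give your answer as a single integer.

Step 0 (initial): 1 infected
Step 1: +3 new -> 4 infected
Step 2: +3 new -> 7 infected
Step 3: +4 new -> 11 infected
Step 4: +4 new -> 15 infected
Step 5: +4 new -> 19 infected
Step 6: +4 new -> 23 infected
Step 7: +5 new -> 28 infected
Step 8: +4 new -> 32 infected
Step 9: +2 new -> 34 infected
Step 10: +1 new -> 35 infected

Answer: 35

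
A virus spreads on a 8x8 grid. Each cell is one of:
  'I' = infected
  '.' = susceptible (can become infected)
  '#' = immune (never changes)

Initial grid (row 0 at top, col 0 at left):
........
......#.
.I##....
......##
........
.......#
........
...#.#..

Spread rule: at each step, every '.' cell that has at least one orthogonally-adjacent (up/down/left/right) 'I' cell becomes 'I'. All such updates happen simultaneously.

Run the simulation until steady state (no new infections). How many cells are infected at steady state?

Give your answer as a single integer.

Step 0 (initial): 1 infected
Step 1: +3 new -> 4 infected
Step 2: +6 new -> 10 infected
Step 3: +7 new -> 17 infected
Step 4: +7 new -> 24 infected
Step 5: +9 new -> 33 infected
Step 6: +7 new -> 40 infected
Step 7: +5 new -> 45 infected
Step 8: +6 new -> 51 infected
Step 9: +2 new -> 53 infected
Step 10: +2 new -> 55 infected
Step 11: +1 new -> 56 infected
Step 12: +0 new -> 56 infected

Answer: 56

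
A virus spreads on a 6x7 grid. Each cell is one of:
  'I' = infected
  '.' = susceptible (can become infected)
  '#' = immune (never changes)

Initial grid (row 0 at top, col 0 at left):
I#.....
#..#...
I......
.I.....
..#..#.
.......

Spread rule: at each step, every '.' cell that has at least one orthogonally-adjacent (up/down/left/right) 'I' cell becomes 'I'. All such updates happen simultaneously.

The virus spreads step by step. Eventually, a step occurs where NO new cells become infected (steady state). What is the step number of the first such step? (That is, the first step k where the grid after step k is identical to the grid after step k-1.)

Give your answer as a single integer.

Step 0 (initial): 3 infected
Step 1: +4 new -> 7 infected
Step 2: +5 new -> 12 infected
Step 3: +6 new -> 18 infected
Step 4: +5 new -> 23 infected
Step 5: +5 new -> 28 infected
Step 6: +5 new -> 33 infected
Step 7: +3 new -> 36 infected
Step 8: +1 new -> 37 infected
Step 9: +0 new -> 37 infected

Answer: 9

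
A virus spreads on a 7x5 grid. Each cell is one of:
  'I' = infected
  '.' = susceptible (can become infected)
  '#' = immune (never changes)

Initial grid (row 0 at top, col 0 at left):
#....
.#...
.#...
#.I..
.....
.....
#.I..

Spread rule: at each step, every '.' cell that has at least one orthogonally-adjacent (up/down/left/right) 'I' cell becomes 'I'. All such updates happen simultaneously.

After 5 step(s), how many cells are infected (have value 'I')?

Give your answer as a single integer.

Answer: 28

Derivation:
Step 0 (initial): 2 infected
Step 1: +7 new -> 9 infected
Step 2: +8 new -> 17 infected
Step 3: +7 new -> 24 infected
Step 4: +3 new -> 27 infected
Step 5: +1 new -> 28 infected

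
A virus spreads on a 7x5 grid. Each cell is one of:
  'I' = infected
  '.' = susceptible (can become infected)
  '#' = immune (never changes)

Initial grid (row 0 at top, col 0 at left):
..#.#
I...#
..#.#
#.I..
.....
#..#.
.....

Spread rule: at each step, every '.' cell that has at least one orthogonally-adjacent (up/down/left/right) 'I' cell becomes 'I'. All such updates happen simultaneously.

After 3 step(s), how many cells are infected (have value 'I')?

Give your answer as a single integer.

Step 0 (initial): 2 infected
Step 1: +6 new -> 8 infected
Step 2: +8 new -> 16 infected
Step 3: +5 new -> 21 infected

Answer: 21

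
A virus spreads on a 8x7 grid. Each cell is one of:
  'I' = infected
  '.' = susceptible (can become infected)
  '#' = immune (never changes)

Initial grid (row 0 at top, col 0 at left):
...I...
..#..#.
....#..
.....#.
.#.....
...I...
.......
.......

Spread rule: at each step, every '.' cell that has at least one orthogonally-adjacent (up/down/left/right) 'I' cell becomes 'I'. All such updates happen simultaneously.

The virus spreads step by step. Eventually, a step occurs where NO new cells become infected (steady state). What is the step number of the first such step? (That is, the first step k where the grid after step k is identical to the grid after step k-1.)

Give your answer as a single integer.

Step 0 (initial): 2 infected
Step 1: +7 new -> 9 infected
Step 2: +12 new -> 21 infected
Step 3: +13 new -> 34 infected
Step 4: +10 new -> 44 infected
Step 5: +6 new -> 50 infected
Step 6: +1 new -> 51 infected
Step 7: +0 new -> 51 infected

Answer: 7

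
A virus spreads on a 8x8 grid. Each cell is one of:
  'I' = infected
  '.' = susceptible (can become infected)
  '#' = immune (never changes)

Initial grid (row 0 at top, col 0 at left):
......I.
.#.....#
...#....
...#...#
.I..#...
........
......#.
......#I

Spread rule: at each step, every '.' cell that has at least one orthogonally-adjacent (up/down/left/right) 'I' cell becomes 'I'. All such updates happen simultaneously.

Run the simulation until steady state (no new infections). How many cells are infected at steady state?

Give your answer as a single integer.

Answer: 56

Derivation:
Step 0 (initial): 3 infected
Step 1: +8 new -> 11 infected
Step 2: +11 new -> 22 infected
Step 3: +13 new -> 35 infected
Step 4: +12 new -> 47 infected
Step 5: +7 new -> 54 infected
Step 6: +2 new -> 56 infected
Step 7: +0 new -> 56 infected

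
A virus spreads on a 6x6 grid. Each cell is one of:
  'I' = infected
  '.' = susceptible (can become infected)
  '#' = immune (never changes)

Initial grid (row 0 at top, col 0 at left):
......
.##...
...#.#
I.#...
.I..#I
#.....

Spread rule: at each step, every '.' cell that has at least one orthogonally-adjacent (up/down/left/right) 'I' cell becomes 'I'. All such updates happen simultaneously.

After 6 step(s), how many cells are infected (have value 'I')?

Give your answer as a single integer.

Answer: 29

Derivation:
Step 0 (initial): 3 infected
Step 1: +7 new -> 10 infected
Step 2: +6 new -> 16 infected
Step 3: +5 new -> 21 infected
Step 4: +2 new -> 23 infected
Step 5: +4 new -> 27 infected
Step 6: +2 new -> 29 infected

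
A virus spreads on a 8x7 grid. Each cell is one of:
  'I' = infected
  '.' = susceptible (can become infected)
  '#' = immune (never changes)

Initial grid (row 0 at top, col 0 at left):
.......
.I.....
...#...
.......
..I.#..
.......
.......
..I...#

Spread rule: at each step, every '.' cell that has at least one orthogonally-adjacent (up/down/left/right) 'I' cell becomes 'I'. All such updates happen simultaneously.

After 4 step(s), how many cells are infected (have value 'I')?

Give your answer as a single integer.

Answer: 43

Derivation:
Step 0 (initial): 3 infected
Step 1: +11 new -> 14 infected
Step 2: +14 new -> 28 infected
Step 3: +9 new -> 37 infected
Step 4: +6 new -> 43 infected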